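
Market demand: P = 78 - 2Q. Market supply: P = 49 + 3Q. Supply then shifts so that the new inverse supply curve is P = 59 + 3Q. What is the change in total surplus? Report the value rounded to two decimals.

Initial equilibrium: Q_0 = 5.8, P_0 = 66.4; CS_0 = (1/2)(5.8)(11.6) = 33.64, PS_0 = (1/2)(5.8)(17.4) = 50.46.
New equilibrium: 78 - 2Q = 59 + 3Q gives Q_1 = 3.8, P_1 = 70.4; CS_1 = 14.44, PS_1 = 21.66.
Change in total surplus = (14.44 + 21.66) - (33.64 + 50.46) = -48.

-48.00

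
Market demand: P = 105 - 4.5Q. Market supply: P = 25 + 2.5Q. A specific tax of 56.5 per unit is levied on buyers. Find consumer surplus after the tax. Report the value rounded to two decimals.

Pre-tax equilibrium: 105 - 4.5Q = 25 + 2.5Q gives Q* = 11.4286, P* = 53.5714.
With the tax, buyers' net willingness to pay falls by 56.5: (105 - 56.5) - 4.5Q = 25 + 2.5Q, so Q_t = 3.3571. Buyers pay P_b = 89.8929; sellers receive P_s = P_b - 56.5 = 33.3929.
Consumer surplus is the triangle under demand above P_b: (1/2)(3.3571)(105 - 89.8929) = 25.3584.

25.36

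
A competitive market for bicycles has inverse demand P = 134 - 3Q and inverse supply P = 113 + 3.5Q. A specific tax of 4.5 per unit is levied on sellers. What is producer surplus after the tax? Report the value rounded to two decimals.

11.28

Without the tax, 134 - 3Q = 113 + 3.5Q so Q* = 3.2308 and P* = 124.3077.
With the tax, sellers need 4.5 more per unit: 134 - 3Q = 113 + 3.5Q + 4.5, so Q_t = 2.5385. Buyers pay P_b = 126.3846; sellers receive P_s = P_b - 4.5 = 121.8846.
Producer surplus is the triangle above supply below P_s: (1/2)(2.5385)(121.8846 - 113) = 11.2766.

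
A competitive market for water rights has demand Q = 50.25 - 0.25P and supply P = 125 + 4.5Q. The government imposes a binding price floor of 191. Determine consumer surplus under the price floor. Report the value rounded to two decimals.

Rewriting demand in inverse form: P = 201 - 4Q.
Free-market equilibrium: 201 - 4Q = 125 + 4.5Q gives Q* = 8.9412, P* = 165.2353.
At the floor price 191, quantity demanded is (201 - 191)/4 = 2.5; demand is the short side, so Q = 2.5 trades at P = 191.
CS is the triangle under demand above 191: (1/2)(2.5)(201 - 191) = 12.5.

12.50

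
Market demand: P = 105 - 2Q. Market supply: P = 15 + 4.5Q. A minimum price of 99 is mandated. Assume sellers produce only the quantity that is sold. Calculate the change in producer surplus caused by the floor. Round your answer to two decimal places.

Without the control, 105 - 2Q = 15 + 4.5Q so Q* = 13.8462 and P* = 77.3077.
At P = 99, buyers demand (105 - 99)/2 = 3 while sellers would supply more, so the quantity traded is 3 at price 99.
PS goes from (1/2)(13.8462)(62.3077) = 431.3609 to 231.75 (computed as (99 - 15)(3) - (1/2)(4.5)(3)^2), a change of -199.6109.

-199.61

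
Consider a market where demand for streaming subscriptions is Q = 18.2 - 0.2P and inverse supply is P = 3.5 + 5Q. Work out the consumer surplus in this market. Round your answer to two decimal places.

Rewriting demand in inverse form: P = 91 - 5Q.
Setting demand equal to supply, 87.5 = 10Q, so Q* = 8.75 and P* = 47.25.
The demand choke price is 91, so CS = (1/2)(Q*)(91 - P*) = (1/2)(8.75)(43.75) = 191.4062.

191.41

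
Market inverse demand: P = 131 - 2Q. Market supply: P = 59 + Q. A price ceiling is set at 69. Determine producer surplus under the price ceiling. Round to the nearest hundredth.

50.00

Free-market equilibrium: 131 - 2Q = 59 + Q gives Q* = 24, P* = 83.
At the ceiling price 69, quantity supplied is (69 - 59)/1 = 10; supply is the short side, so Q = 10 trades at P = 69.
PS is the triangle above supply below 69: (1/2)(10)(69 - 59) = 50.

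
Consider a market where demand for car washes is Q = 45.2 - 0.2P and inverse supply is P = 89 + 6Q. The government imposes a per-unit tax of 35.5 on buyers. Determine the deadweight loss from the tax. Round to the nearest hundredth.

Rewriting demand in inverse form: P = 226 - 5Q.
Pre-tax equilibrium: 226 - 5Q = 89 + 6Q gives Q* = 12.4545, P* = 163.7273.
A tax on buyers shifts demand down by 35.5: (226 - 35.5) - 5Q = 89 + 6Q, so Q_t = 9.2273. Buyers pay P_b = 179.8636; sellers receive P_s = P_b - 35.5 = 144.3636.
Deadweight loss is the triangle between the curves from Q_t to Q*: (1/2)(12.4545 - 9.2273)(35.5) = 57.2841.

57.28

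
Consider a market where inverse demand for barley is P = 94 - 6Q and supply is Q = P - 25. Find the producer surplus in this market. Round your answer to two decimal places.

48.58

Rewriting supply in inverse form: P = 25 + Q.
Setting demand equal to supply, 69 = 7Q, so Q* = 9.8571 and P* = 34.8571.
Producer surplus is the triangle above supply below P*: (1/2)(9.8571)(34.8571 - 25) = (1/2)(9.8571)(9.8571) = 48.5816.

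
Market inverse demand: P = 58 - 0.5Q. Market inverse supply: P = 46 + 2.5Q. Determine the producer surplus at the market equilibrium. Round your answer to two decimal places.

20.00

Equilibrium: 58 - 0.5Q = 46 + 2.5Q, so Q* = 4 and P* = 56.
Producer surplus is the triangle above supply below P*: (1/2)(4)(56 - 46) = (1/2)(4)(10) = 20.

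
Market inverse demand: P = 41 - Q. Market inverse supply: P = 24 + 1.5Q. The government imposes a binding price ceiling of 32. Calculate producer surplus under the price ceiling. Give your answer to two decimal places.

Without the control, 41 - Q = 24 + 1.5Q so Q* = 6.8 and P* = 34.2.
At the ceiling price 32, quantity supplied is (32 - 24)/1.5 = 5.3333; supply is the short side, so Q = 5.3333 trades at P = 32.
PS is the triangle above supply below 32: (1/2)(5.3333)(32 - 24) = 21.3333.

21.33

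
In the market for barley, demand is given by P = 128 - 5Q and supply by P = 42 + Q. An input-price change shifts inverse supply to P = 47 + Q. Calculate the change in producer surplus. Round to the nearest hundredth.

-11.60

Initial equilibrium: Q_0 = 14.3333, P_0 = 56.3333; CS_0 = (1/2)(14.3333)(71.6667) = 513.6111, PS_0 = (1/2)(14.3333)(14.3333) = 102.7222.
New equilibrium: 128 - 5Q = 47 + Q gives Q_1 = 13.5, P_1 = 60.5; CS_1 = 455.625, PS_1 = 91.125.
Change in producer surplus = 91.125 - 102.7222 = -11.5972.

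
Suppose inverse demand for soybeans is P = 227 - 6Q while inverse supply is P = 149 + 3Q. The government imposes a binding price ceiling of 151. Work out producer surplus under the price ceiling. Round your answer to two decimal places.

Without the control, 227 - 6Q = 149 + 3Q so Q* = 8.6667 and P* = 175.
At the ceiling price 151, quantity supplied is (151 - 149)/3 = 0.6667; supply is the short side, so Q = 0.6667 trades at P = 151.
PS is the triangle above supply below 151: (1/2)(0.6667)(151 - 149) = 0.6667.

0.67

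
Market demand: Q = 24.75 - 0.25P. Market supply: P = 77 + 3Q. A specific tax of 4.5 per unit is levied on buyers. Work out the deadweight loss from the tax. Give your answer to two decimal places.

Rewriting demand in inverse form: P = 99 - 4Q.
Without the tax, 99 - 4Q = 77 + 3Q so Q* = 3.1429 and P* = 86.4286.
A tax on buyers shifts demand down by 4.5: (99 - 4.5) - 4Q = 77 + 3Q, so Q_t = 2.5. Buyers pay P_b = 89; sellers receive P_s = P_b - 4.5 = 84.5.
The welfare triangle lost has base Q* - Q_t = 0.6429 and height t = 4.5, so DWL = (1/2)(0.6429)(4.5) = 1.4464.

1.45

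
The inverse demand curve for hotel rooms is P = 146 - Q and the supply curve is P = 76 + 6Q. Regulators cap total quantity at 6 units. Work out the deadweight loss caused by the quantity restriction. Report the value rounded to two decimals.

Unrestricted equilibrium: Q* = (146 - 76)/(1 + 6) = 10.
At Q = 6 the demand price is 146 - (6) = 140 and the supply price is 76 + 6(6) = 112.
Deadweight loss is the triangle between the curves from 6 to 10: (1/2)(140 - 112)(10 - 6) = 56.

56.00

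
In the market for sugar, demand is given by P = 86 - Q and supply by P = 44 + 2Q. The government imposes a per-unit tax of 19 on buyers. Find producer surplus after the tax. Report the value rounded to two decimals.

Pre-tax equilibrium: 86 - Q = 44 + 2Q gives Q* = 14, P* = 72.
With the tax, buyers' net willingness to pay falls by 19: (86 - 19) - Q = 44 + 2Q, so Q_t = 7.6667. Buyers pay P_b = 78.3333; sellers receive P_s = P_b - 19 = 59.3333.
PS = (1/2)(Q_t)(P_s - 44) = (1/2)(7.6667)(15.3333) = 58.7778.

58.78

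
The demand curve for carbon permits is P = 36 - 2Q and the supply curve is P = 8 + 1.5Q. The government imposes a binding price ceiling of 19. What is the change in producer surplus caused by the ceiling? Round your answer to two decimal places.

Free-market equilibrium: 36 - 2Q = 8 + 1.5Q gives Q* = 8, P* = 20.
At the ceiling price 19, quantity supplied is (19 - 8)/1.5 = 7.3333; supply is the short side, so Q = 7.3333 trades at P = 19.
PS goes from (1/2)(8)(12) = 48 to 40.3333 (computed as (19 - 8)(7.3333) - (1/2)(1.5)(7.3333)^2), a change of -7.6667.

-7.67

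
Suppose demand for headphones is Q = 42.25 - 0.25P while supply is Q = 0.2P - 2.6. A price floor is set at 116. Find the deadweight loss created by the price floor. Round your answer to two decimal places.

75.03

Rewriting demand in inverse form: P = 169 - 4Q.
Rewriting supply in inverse form: P = 13 + 5Q.
Free-market equilibrium: 169 - 4Q = 13 + 5Q gives Q* = 17.3333, P* = 99.6667.
At the floor price 116, quantity demanded is (169 - 116)/4 = 13.25; demand is the short side, so Q = 13.25 trades at P = 116.
The lost-trades triangle has base Q* - 13.25 = 4.0833 and height equal to the gap between the curves at Q = 13.25, which is 116 - 79.25 = 36.75. DWL = (1/2)(4.0833)(36.75) = 75.0312.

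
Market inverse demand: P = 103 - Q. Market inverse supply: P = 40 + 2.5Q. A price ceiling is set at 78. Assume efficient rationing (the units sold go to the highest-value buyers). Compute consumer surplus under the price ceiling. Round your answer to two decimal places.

264.48

Free-market equilibrium: 103 - Q = 40 + 2.5Q gives Q* = 18, P* = 85.
At the ceiling price 78, quantity supplied is (78 - 40)/2.5 = 15.2; supply is the short side, so Q = 15.2 trades at P = 78.
The demand price at Q = 15.2 is 87.8. CS is the trapezoid between demand and 78 over [0, 15.2]: (1/2)[(103 - 78) + (87.8 - 78)](15.2) = 264.48.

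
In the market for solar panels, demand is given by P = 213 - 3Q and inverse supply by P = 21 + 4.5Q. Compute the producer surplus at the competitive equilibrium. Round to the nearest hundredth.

Equilibrium: 213 - 3Q = 21 + 4.5Q, so Q* = 25.6 and P* = 136.2.
The supply curve's price intercept is 21, so PS = (1/2)(Q*)(P* - 21) = (1/2)(25.6)(115.2) = 1474.56.

1474.56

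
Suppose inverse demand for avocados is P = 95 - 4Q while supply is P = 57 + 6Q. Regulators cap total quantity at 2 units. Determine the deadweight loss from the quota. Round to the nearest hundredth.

Without the quota, 95 - 4Q = 57 + 6Q gives Q* = 3.8.
At Q = 2 the demand price is 95 - 4(2) = 87 and the supply price is 57 + 6(2) = 69.
Deadweight loss is the triangle between the curves from 2 to 3.8: (1/2)(87 - 69)(3.8 - 2) = 16.2.

16.20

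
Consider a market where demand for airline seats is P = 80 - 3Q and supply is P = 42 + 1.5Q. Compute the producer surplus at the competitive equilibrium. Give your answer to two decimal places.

Equilibrium: 80 - 3Q = 42 + 1.5Q, so Q* = 8.4444 and P* = 54.6667.
PS is the area between P* and the supply curve from 0 to Q*: (1/2)(8.4444)(12.6667) = 53.4815.

53.48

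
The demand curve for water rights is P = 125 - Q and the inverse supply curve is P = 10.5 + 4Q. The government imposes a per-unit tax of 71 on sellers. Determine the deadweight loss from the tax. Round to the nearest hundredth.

Pre-tax equilibrium: 125 - Q = 10.5 + 4Q gives Q* = 22.9, P* = 102.1.
With the tax, sellers need 71 more per unit: 125 - Q = 10.5 + 4Q + 71, so Q_t = 8.7. Buyers pay P_b = 116.3; sellers receive P_s = P_b - 71 = 45.3.
The welfare triangle lost has base Q* - Q_t = 14.2 and height t = 71, so DWL = (1/2)(14.2)(71) = 504.1.

504.10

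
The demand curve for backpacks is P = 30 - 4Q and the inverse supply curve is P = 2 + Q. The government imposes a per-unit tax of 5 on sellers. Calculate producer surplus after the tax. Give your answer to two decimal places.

10.58

Without the tax, 30 - 4Q = 2 + Q so Q* = 5.6 and P* = 7.6.
A tax on sellers shifts supply up by 5: 30 - 4Q = 2 + Q + 5, so Q_t = 4.6. Buyers pay P_b = 11.6; sellers receive P_s = P_b - 5 = 6.6.
Producer surplus is the triangle above supply below P_s: (1/2)(4.6)(6.6 - 2) = 10.58.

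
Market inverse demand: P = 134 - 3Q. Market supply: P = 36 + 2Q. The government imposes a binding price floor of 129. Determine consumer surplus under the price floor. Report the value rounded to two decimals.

4.17

Without the control, 134 - 3Q = 36 + 2Q so Q* = 19.6 and P* = 75.2.
At the floor price 129, quantity demanded is (134 - 129)/3 = 1.6667; demand is the short side, so Q = 1.6667 trades at P = 129.
CS is the triangle under demand above 129: (1/2)(1.6667)(134 - 129) = 4.1667.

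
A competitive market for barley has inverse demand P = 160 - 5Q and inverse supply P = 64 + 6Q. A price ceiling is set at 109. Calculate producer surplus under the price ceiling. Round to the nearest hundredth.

168.75

Without the control, 160 - 5Q = 64 + 6Q so Q* = 8.7273 and P* = 116.3636.
At P = 109, sellers supply (109 - 64)/6 = 7.5 while buyers want more, so the quantity traded is 7.5 at price 109.
PS is the triangle above supply below 109: (1/2)(7.5)(109 - 64) = 168.75.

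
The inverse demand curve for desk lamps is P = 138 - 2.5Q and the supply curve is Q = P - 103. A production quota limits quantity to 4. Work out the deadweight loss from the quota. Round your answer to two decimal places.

Rewriting supply in inverse form: P = 103 + Q.
Unrestricted equilibrium: Q* = (138 - 103)/(2.5 + 1) = 10.
At Q = 4 the demand price is 138 - 2.5(4) = 128 and the supply price is 103 + (4) = 107.
DWL = (1/2)(gap between curves at 4) x (Q* - 4) = (1/2)(21)(6) = 63.

63.00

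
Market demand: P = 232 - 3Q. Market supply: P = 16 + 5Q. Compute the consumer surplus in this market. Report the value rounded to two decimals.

Equilibrium: 232 - 3Q = 16 + 5Q, so Q* = 27 and P* = 151.
CS is the area between the demand curve and P* from 0 to Q*: (1/2)(27)(81) = 1093.5.

1093.50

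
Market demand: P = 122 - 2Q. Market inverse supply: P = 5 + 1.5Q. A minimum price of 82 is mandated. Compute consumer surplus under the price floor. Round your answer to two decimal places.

Without the control, 122 - 2Q = 5 + 1.5Q so Q* = 33.4286 and P* = 55.1429.
At the floor price 82, quantity demanded is (122 - 82)/2 = 20; demand is the short side, so Q = 20 trades at P = 82.
CS is the triangle under demand above 82: (1/2)(20)(122 - 82) = 400.

400.00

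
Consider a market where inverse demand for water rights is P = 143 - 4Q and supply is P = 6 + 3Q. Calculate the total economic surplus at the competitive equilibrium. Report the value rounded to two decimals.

1340.64

Setting demand equal to supply, 137 = 7Q, so Q* = 19.5714 and P* = 64.7143.
Total surplus is the full triangle between the curves from 0 to Q*: (1/2)(19.5714)(143 - 6) = 1340.6429.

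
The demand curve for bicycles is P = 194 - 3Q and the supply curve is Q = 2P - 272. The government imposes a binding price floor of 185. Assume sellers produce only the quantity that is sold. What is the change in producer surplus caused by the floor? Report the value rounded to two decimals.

Rewriting supply in inverse form: P = 136 + 0.5Q.
Free-market equilibrium: 194 - 3Q = 136 + 0.5Q gives Q* = 16.5714, P* = 144.2857.
At the floor price 185, quantity demanded is (194 - 185)/3 = 3; demand is the short side, so Q = 3 trades at P = 185.
PS goes from (1/2)(16.5714)(8.2857) = 68.6531 to 144.75 (computed as (185 - 136)(3) - (1/2)(0.5)(3)^2), a change of 76.0969.

76.10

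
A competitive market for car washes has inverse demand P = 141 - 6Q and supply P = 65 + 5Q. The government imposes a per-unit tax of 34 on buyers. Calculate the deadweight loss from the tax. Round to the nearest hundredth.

Pre-tax equilibrium: 141 - 6Q = 65 + 5Q gives Q* = 6.9091, P* = 99.5455.
With the tax, buyers' net willingness to pay falls by 34: (141 - 34) - 6Q = 65 + 5Q, so Q_t = 3.8182. Buyers pay P_b = 118.0909; sellers receive P_s = P_b - 34 = 84.0909.
The welfare triangle lost has base Q* - Q_t = 3.0909 and height t = 34, so DWL = (1/2)(3.0909)(34) = 52.5455.

52.55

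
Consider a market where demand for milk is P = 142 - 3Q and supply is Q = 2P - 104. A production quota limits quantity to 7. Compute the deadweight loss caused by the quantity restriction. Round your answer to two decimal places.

612.89

Rewriting supply in inverse form: P = 52 + 0.5Q.
Unrestricted equilibrium: Q* = (142 - 52)/(3 + 0.5) = 25.7143.
At Q = 7 the demand price is 142 - 3(7) = 121 and the supply price is 52 + 0.5(7) = 55.5.
DWL = (1/2)(gap between curves at 7) x (Q* - 7) = (1/2)(65.5)(18.7143) = 612.8929.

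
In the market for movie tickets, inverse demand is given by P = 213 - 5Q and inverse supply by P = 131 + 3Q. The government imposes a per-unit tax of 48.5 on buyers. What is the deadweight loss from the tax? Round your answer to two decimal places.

147.02

Pre-tax equilibrium: 213 - 5Q = 131 + 3Q gives Q* = 10.25, P* = 161.75.
A tax on buyers shifts demand down by 48.5: (213 - 48.5) - 5Q = 131 + 3Q, so Q_t = 4.1875. Buyers pay P_b = 192.0625; sellers receive P_s = P_b - 48.5 = 143.5625.
The welfare triangle lost has base Q* - Q_t = 6.0625 and height t = 48.5, so DWL = (1/2)(6.0625)(48.5) = 147.0156.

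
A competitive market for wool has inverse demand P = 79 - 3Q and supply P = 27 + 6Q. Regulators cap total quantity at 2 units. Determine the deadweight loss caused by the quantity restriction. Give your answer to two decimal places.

Unrestricted equilibrium: Q* = (79 - 27)/(3 + 6) = 5.7778.
At Q = 2 the demand price is 79 - 3(2) = 73 and the supply price is 27 + 6(2) = 39.
DWL = (1/2)(gap between curves at 2) x (Q* - 2) = (1/2)(34)(3.7778) = 64.2222.

64.22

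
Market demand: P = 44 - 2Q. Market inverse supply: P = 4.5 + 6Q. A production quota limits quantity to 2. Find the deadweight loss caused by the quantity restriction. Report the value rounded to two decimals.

Without the quota, 44 - 2Q = 4.5 + 6Q gives Q* = 4.9375.
At Q = 2 the demand price is 44 - 2(2) = 40 and the supply price is 4.5 + 6(2) = 16.5.
Deadweight loss is the triangle between the curves from 2 to 4.9375: (1/2)(40 - 16.5)(4.9375 - 2) = 34.5156.

34.52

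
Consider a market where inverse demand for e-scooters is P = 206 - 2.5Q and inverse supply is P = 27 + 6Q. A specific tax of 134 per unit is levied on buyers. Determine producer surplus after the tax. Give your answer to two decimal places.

84.08

Without the tax, 206 - 2.5Q = 27 + 6Q so Q* = 21.0588 and P* = 153.3529.
A tax on buyers shifts demand down by 134: (206 - 134) - 2.5Q = 27 + 6Q, so Q_t = 5.2941. Buyers pay P_b = 192.7647; sellers receive P_s = P_b - 134 = 58.7647.
PS = (1/2)(Q_t)(P_s - 27) = (1/2)(5.2941)(31.7647) = 84.083.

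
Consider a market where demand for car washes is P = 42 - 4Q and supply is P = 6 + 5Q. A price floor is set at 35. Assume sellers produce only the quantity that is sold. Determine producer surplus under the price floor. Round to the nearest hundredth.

43.09

Free-market equilibrium: 42 - 4Q = 6 + 5Q gives Q* = 4, P* = 26.
At P = 35, buyers demand (42 - 35)/4 = 1.75 while sellers would supply more, so the quantity traded is 1.75 at price 35.
The supply price at Q = 1.75 is 14.75. PS is the trapezoid between 35 and supply over [0, 1.75]: (1/2)[(35 - 6) + (35 - 14.75)](1.75) = 43.0938.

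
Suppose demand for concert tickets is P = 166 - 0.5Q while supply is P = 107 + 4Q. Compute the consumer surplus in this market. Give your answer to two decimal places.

Setting demand equal to supply, 59 = 4.5Q, so Q* = 13.1111 and P* = 159.4444.
Consumer surplus is the triangle under demand above P*: (1/2)(13.1111)(166 - 159.4444) = (1/2)(13.1111)(6.5556) = 42.9753.

42.98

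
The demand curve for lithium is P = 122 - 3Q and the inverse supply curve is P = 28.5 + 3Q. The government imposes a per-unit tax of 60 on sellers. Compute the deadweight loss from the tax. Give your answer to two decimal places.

Without the tax, 122 - 3Q = 28.5 + 3Q so Q* = 15.5833 and P* = 75.25.
A tax on sellers shifts supply up by 60: 122 - 3Q = 28.5 + 3Q + 60, so Q_t = 5.5833. Buyers pay P_b = 105.25; sellers receive P_s = P_b - 60 = 45.25.
Deadweight loss is the triangle between the curves from Q_t to Q*: (1/2)(15.5833 - 5.5833)(60) = 300.

300.00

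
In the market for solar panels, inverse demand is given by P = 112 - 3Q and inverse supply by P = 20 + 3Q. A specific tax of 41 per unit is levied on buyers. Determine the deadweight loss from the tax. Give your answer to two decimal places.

140.08

Without the tax, 112 - 3Q = 20 + 3Q so Q* = 15.3333 and P* = 66.
A tax on buyers shifts demand down by 41: (112 - 41) - 3Q = 20 + 3Q, so Q_t = 8.5. Buyers pay P_b = 86.5; sellers receive P_s = P_b - 41 = 45.5.
Deadweight loss is the triangle between the curves from Q_t to Q*: (1/2)(15.3333 - 8.5)(41) = 140.0833.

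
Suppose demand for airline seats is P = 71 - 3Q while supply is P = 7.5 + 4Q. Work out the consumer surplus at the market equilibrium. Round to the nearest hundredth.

123.44

Set 71 - 3Q = 7.5 + 4Q, which gives 63.5 = 7Q, so Q* = 9.0714 and P* = 71 - 3(9.0714) = 43.7857.
CS is the area between the demand curve and P* from 0 to Q*: (1/2)(9.0714)(27.2143) = 123.4362.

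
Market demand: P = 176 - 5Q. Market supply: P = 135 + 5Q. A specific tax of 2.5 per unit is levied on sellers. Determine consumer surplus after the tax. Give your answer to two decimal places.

Without the tax, 176 - 5Q = 135 + 5Q so Q* = 4.1 and P* = 155.5.
With the tax, sellers need 2.5 more per unit: 176 - 5Q = 135 + 5Q + 2.5, so Q_t = 3.85. Buyers pay P_b = 156.75; sellers receive P_s = P_b - 2.5 = 154.25.
Consumer surplus is the triangle under demand above P_b: (1/2)(3.85)(176 - 156.75) = 37.0562.

37.06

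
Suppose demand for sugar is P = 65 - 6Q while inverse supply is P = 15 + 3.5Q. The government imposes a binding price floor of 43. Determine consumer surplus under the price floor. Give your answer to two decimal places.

40.33

Without the control, 65 - 6Q = 15 + 3.5Q so Q* = 5.2632 and P* = 33.4211.
At the floor price 43, quantity demanded is (65 - 43)/6 = 3.6667; demand is the short side, so Q = 3.6667 trades at P = 43.
CS is the triangle under demand above 43: (1/2)(3.6667)(65 - 43) = 40.3333.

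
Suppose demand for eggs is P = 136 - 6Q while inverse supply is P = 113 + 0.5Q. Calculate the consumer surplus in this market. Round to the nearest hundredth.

Setting demand equal to supply, 23 = 6.5Q, so Q* = 3.5385 and P* = 114.7692.
The demand choke price is 136, so CS = (1/2)(Q*)(136 - P*) = (1/2)(3.5385)(21.2308) = 37.5621.

37.56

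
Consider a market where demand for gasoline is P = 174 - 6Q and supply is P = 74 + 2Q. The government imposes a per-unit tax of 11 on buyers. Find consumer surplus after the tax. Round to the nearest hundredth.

371.30

Pre-tax equilibrium: 174 - 6Q = 74 + 2Q gives Q* = 12.5, P* = 99.
With the tax, buyers' net willingness to pay falls by 11: (174 - 11) - 6Q = 74 + 2Q, so Q_t = 11.125. Buyers pay P_b = 107.25; sellers receive P_s = P_b - 11 = 96.25.
CS = (1/2)(Q_t)(174 - P_b) = (1/2)(11.125)(66.75) = 371.2969.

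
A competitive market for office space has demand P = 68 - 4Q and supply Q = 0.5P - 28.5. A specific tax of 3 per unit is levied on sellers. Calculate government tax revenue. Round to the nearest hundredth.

4.00

Rewriting supply in inverse form: P = 57 + 2Q.
Without the tax, 68 - 4Q = 57 + 2Q so Q* = 1.8333 and P* = 60.6667.
A tax on sellers shifts supply up by 3: 68 - 4Q = 57 + 2Q + 3, so Q_t = 1.3333. Buyers pay P_b = 62.6667; sellers receive P_s = P_b - 3 = 59.6667.
Tax revenue = t x Q_t = 3 x 1.3333 = 4.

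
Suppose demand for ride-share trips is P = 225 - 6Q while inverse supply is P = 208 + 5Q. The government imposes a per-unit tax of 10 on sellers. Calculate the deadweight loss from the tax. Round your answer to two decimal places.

Without the tax, 225 - 6Q = 208 + 5Q so Q* = 1.5455 and P* = 215.7273.
A tax on sellers shifts supply up by 10: 225 - 6Q = 208 + 5Q + 10, so Q_t = 0.6364. Buyers pay P_b = 221.1818; sellers receive P_s = P_b - 10 = 211.1818.
Deadweight loss is the triangle between the curves from Q_t to Q*: (1/2)(1.5455 - 0.6364)(10) = 4.5455.

4.55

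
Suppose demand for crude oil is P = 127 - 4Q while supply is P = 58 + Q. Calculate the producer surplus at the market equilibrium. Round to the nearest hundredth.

95.22

Equilibrium: 127 - 4Q = 58 + Q, so Q* = 13.8 and P* = 71.8.
PS is the area between P* and the supply curve from 0 to Q*: (1/2)(13.8)(13.8) = 95.22.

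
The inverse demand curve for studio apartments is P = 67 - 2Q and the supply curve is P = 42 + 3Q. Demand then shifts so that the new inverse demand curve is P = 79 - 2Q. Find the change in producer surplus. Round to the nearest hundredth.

Initial equilibrium: Q_0 = 5, P_0 = 57; CS_0 = (1/2)(5)(10) = 25, PS_0 = (1/2)(5)(15) = 37.5.
New equilibrium: 79 - 2Q = 42 + 3Q gives Q_1 = 7.4, P_1 = 64.2; CS_1 = 54.76, PS_1 = 82.14.
Change in producer surplus = 82.14 - 37.5 = 44.64.

44.64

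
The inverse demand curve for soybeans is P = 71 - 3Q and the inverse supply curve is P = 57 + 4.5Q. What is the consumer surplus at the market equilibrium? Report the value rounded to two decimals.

5.23

Setting demand equal to supply, 14 = 7.5Q, so Q* = 1.8667 and P* = 65.4.
CS is the area between the demand curve and P* from 0 to Q*: (1/2)(1.8667)(5.6) = 5.2267.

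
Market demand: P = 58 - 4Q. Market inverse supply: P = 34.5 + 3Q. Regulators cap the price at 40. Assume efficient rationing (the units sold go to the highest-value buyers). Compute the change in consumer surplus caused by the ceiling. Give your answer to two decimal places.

Free-market equilibrium: 58 - 4Q = 34.5 + 3Q gives Q* = 3.3571, P* = 44.5714.
At the ceiling price 40, quantity supplied is (40 - 34.5)/3 = 1.8333; supply is the short side, so Q = 1.8333 trades at P = 40.
CS goes from (1/2)(3.3571)(13.4286) = 22.5408 to 26.2778 (computed as (58 - 40)(1.8333) - (1/2)(4)(1.8333)^2), a change of 3.737.

3.74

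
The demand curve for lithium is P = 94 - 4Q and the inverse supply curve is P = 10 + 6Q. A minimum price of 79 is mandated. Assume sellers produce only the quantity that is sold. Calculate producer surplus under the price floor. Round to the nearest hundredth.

216.56

Free-market equilibrium: 94 - 4Q = 10 + 6Q gives Q* = 8.4, P* = 60.4.
At P = 79, buyers demand (94 - 79)/4 = 3.75 while sellers would supply more, so the quantity traded is 3.75 at price 79.
The supply price at Q = 3.75 is 32.5. PS is the trapezoid between 79 and supply over [0, 3.75]: (1/2)[(79 - 10) + (79 - 32.5)](3.75) = 216.5625.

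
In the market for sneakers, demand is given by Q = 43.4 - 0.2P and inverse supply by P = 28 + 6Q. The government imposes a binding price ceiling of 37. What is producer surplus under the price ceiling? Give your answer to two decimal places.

Rewriting demand in inverse form: P = 217 - 5Q.
Without the control, 217 - 5Q = 28 + 6Q so Q* = 17.1818 and P* = 131.0909.
At the ceiling price 37, quantity supplied is (37 - 28)/6 = 1.5; supply is the short side, so Q = 1.5 trades at P = 37.
PS is the triangle above supply below 37: (1/2)(1.5)(37 - 28) = 6.75.

6.75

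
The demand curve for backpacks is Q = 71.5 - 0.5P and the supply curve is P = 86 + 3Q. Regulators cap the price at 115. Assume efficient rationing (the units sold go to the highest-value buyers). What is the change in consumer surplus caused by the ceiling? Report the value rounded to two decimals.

Rewriting demand in inverse form: P = 143 - 2Q.
Without the control, 143 - 2Q = 86 + 3Q so Q* = 11.4 and P* = 120.2.
At the ceiling price 115, quantity supplied is (115 - 86)/3 = 9.6667; supply is the short side, so Q = 9.6667 trades at P = 115.
CS goes from (1/2)(11.4)(22.8) = 129.96 to 177.2222 (computed as (143 - 115)(9.6667) - (1/2)(2)(9.6667)^2), a change of 47.2622.

47.26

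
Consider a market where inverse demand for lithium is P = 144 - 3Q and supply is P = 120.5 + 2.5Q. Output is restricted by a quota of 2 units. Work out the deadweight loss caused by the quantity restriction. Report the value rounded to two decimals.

Without the quota, 144 - 3Q = 120.5 + 2.5Q gives Q* = 4.2727.
At Q = 2 the demand price is 144 - 3(2) = 138 and the supply price is 120.5 + 2.5(2) = 125.5.
Deadweight loss is the triangle between the curves from 2 to 4.2727: (1/2)(138 - 125.5)(4.2727 - 2) = 14.2045.

14.20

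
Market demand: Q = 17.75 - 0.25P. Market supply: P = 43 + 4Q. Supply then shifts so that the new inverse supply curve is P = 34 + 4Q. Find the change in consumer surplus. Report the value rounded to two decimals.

18.28

Rewriting demand in inverse form: P = 71 - 4Q.
Initial equilibrium: Q_0 = 3.5, P_0 = 57; CS_0 = (1/2)(3.5)(14) = 24.5, PS_0 = (1/2)(3.5)(14) = 24.5.
New equilibrium: 71 - 4Q = 34 + 4Q gives Q_1 = 4.625, P_1 = 52.5; CS_1 = 42.7812, PS_1 = 42.7812.
Change in consumer surplus = 42.7812 - 24.5 = 18.2812.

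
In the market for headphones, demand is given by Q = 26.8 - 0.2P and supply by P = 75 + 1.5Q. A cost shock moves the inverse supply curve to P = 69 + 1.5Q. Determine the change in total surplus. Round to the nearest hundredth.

Rewriting demand in inverse form: P = 134 - 5Q.
Initial equilibrium: Q_0 = 9.0769, P_0 = 88.6154; CS_0 = (1/2)(9.0769)(45.3846) = 205.9763, PS_0 = (1/2)(9.0769)(13.6154) = 61.7929.
New equilibrium: 134 - 5Q = 69 + 1.5Q gives Q_1 = 10, P_1 = 84; CS_1 = 250, PS_1 = 75.
Change in total surplus = (250 + 75) - (205.9763 + 61.7929) = 57.2308.

57.23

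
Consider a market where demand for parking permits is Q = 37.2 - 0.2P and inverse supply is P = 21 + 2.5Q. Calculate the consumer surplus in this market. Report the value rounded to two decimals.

1210.00

Rewriting demand in inverse form: P = 186 - 5Q.
Setting demand equal to supply, 165 = 7.5Q, so Q* = 22 and P* = 76.
CS is the area between the demand curve and P* from 0 to Q*: (1/2)(22)(110) = 1210.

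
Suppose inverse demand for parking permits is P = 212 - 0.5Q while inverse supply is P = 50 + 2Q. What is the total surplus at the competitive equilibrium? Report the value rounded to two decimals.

Set 212 - 0.5Q = 50 + 2Q, which gives 162 = 2.5Q, so Q* = 64.8 and P* = 212 - 0.5(64.8) = 179.6.
Total surplus is the full triangle between the curves from 0 to Q*: (1/2)(64.8)(212 - 50) = 5248.8.

5248.80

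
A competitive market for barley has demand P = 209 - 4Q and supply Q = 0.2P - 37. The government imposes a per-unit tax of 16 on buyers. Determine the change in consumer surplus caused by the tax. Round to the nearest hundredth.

Rewriting supply in inverse form: P = 185 + 5Q.
Pre-tax equilibrium: 209 - 4Q = 185 + 5Q gives Q* = 2.6667, P* = 198.3333.
A tax on buyers shifts demand down by 16: (209 - 16) - 4Q = 185 + 5Q, so Q_t = 0.8889. Buyers pay P_b = 205.4444; sellers receive P_s = P_b - 16 = 189.4444.
CS falls from (1/2)(2.6667)(10.6667) = 14.2222 to (1/2)(0.8889)(3.5556) = 1.5802, a change of -12.642.

-12.64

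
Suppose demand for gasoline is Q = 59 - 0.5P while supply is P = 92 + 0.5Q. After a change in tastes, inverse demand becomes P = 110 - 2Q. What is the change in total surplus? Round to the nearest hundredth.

Rewriting demand in inverse form: P = 118 - 2Q.
Initial equilibrium: Q_0 = 10.4, P_0 = 97.2; CS_0 = (1/2)(10.4)(20.8) = 108.16, PS_0 = (1/2)(10.4)(5.2) = 27.04.
New equilibrium: 110 - 2Q = 92 + 0.5Q gives Q_1 = 7.2, P_1 = 95.6; CS_1 = 51.84, PS_1 = 12.96.
Change in total surplus = (51.84 + 12.96) - (108.16 + 27.04) = -70.4.

-70.40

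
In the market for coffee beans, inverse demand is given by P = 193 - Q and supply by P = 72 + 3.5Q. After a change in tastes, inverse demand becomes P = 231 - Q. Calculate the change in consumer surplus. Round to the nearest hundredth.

Initial equilibrium: Q_0 = 26.8889, P_0 = 166.1111; CS_0 = (1/2)(26.8889)(26.8889) = 361.5062, PS_0 = (1/2)(26.8889)(94.1111) = 1265.2716.
New equilibrium: 231 - Q = 72 + 3.5Q gives Q_1 = 35.3333, P_1 = 195.6667; CS_1 = 624.2222, PS_1 = 2184.7778.
Change in consumer surplus = 624.2222 - 361.5062 = 262.716.

262.72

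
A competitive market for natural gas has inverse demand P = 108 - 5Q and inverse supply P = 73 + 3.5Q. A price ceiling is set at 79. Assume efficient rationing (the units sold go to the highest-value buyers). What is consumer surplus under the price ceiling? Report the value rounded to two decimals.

Without the control, 108 - 5Q = 73 + 3.5Q so Q* = 4.1176 and P* = 87.4118.
At the ceiling price 79, quantity supplied is (79 - 73)/3.5 = 1.7143; supply is the short side, so Q = 1.7143 trades at P = 79.
The demand price at Q = 1.7143 is 99.4286. CS is the trapezoid between demand and 79 over [0, 1.7143]: (1/2)[(108 - 79) + (99.4286 - 79)](1.7143) = 42.3673.

42.37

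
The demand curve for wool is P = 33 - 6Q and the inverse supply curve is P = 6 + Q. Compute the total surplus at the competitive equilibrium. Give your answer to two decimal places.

52.07

Equilibrium: 33 - 6Q = 6 + Q, so Q* = 3.8571 and P* = 9.8571.
Total surplus is the full triangle between the curves from 0 to Q*: (1/2)(3.8571)(33 - 6) = 52.0714.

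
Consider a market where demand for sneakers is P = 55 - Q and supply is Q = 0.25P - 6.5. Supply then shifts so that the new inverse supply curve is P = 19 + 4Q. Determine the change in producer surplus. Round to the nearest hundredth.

Rewriting supply in inverse form: P = 26 + 4Q.
Initial equilibrium: Q_0 = 5.8, P_0 = 49.2; CS_0 = (1/2)(5.8)(5.8) = 16.82, PS_0 = (1/2)(5.8)(23.2) = 67.28.
New equilibrium: 55 - Q = 19 + 4Q gives Q_1 = 7.2, P_1 = 47.8; CS_1 = 25.92, PS_1 = 103.68.
Change in producer surplus = 103.68 - 67.28 = 36.4.

36.40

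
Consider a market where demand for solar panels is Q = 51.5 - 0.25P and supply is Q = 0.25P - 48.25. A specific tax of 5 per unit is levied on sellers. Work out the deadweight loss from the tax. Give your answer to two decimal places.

1.56

Rewriting demand in inverse form: P = 206 - 4Q.
Rewriting supply in inverse form: P = 193 + 4Q.
Without the tax, 206 - 4Q = 193 + 4Q so Q* = 1.625 and P* = 199.5.
With the tax, sellers need 5 more per unit: 206 - 4Q = 193 + 4Q + 5, so Q_t = 1. Buyers pay P_b = 202; sellers receive P_s = P_b - 5 = 197.
Deadweight loss is the triangle between the curves from Q_t to Q*: (1/2)(1.625 - 1)(5) = 1.5625.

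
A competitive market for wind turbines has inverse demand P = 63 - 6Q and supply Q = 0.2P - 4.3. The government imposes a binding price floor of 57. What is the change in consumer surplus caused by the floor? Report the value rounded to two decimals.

-39.70

Rewriting supply in inverse form: P = 21.5 + 5Q.
Free-market equilibrium: 63 - 6Q = 21.5 + 5Q gives Q* = 3.7727, P* = 40.3636.
At the floor price 57, quantity demanded is (63 - 57)/6 = 1; demand is the short side, so Q = 1 trades at P = 57.
CS goes from (1/2)(3.7727)(22.6364) = 42.7004 to 3 (computed as (63 - 57)(1) - (1/2)(6)(1)^2), a change of -39.7004.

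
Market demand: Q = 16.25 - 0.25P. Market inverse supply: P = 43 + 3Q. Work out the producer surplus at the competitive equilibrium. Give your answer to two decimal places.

14.82

Rewriting demand in inverse form: P = 65 - 4Q.
Setting demand equal to supply, 22 = 7Q, so Q* = 3.1429 and P* = 52.4286.
The supply curve's price intercept is 43, so PS = (1/2)(Q*)(P* - 43) = (1/2)(3.1429)(9.4286) = 14.8163.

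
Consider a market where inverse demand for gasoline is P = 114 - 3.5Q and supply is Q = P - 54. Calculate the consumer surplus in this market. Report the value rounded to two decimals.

Rewriting supply in inverse form: P = 54 + Q.
Equilibrium: 114 - 3.5Q = 54 + Q, so Q* = 13.3333 and P* = 67.3333.
Consumer surplus is the triangle under demand above P*: (1/2)(13.3333)(114 - 67.3333) = (1/2)(13.3333)(46.6667) = 311.1111.

311.11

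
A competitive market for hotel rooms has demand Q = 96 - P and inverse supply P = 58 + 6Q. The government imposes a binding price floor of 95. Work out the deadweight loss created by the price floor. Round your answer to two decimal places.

68.64

Rewriting demand in inverse form: P = 96 - Q.
Free-market equilibrium: 96 - Q = 58 + 6Q gives Q* = 5.4286, P* = 90.5714.
At P = 95, buyers demand (96 - 95)/1 = 1 while sellers would supply more, so the quantity traded is 1 at price 95.
At Q = 1 the demand price is 95 and the supply price is 64. Deadweight loss is the triangle between the curves from 1 to 5.4286: (1/2)(95 - 64)(5.4286 - 1) = 68.6429.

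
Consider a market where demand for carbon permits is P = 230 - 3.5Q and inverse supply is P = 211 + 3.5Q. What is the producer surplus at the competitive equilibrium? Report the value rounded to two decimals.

12.89

Set 230 - 3.5Q = 211 + 3.5Q, which gives 19 = 7Q, so Q* = 2.7143 and P* = 230 - 3.5(2.7143) = 220.5.
PS is the area between P* and the supply curve from 0 to Q*: (1/2)(2.7143)(9.5) = 12.8929.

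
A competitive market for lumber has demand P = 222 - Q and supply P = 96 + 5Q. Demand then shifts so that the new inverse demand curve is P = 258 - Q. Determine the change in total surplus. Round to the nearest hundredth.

864.00

Initial equilibrium: Q_0 = 21, P_0 = 201; CS_0 = (1/2)(21)(21) = 220.5, PS_0 = (1/2)(21)(105) = 1102.5.
New equilibrium: 258 - Q = 96 + 5Q gives Q_1 = 27, P_1 = 231; CS_1 = 364.5, PS_1 = 1822.5.
Change in total surplus = (364.5 + 1822.5) - (220.5 + 1102.5) = 864.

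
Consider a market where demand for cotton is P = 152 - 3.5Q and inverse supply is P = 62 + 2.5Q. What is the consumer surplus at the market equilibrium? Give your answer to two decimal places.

Set 152 - 3.5Q = 62 + 2.5Q, which gives 90 = 6Q, so Q* = 15 and P* = 152 - 3.5(15) = 99.5.
The demand choke price is 152, so CS = (1/2)(Q*)(152 - P*) = (1/2)(15)(52.5) = 393.75.

393.75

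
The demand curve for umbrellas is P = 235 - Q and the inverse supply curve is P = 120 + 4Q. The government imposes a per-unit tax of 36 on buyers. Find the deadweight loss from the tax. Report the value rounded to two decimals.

Without the tax, 235 - Q = 120 + 4Q so Q* = 23 and P* = 212.
A tax on buyers shifts demand down by 36: (235 - 36) - Q = 120 + 4Q, so Q_t = 15.8. Buyers pay P_b = 219.2; sellers receive P_s = P_b - 36 = 183.2.
Deadweight loss is the triangle between the curves from Q_t to Q*: (1/2)(23 - 15.8)(36) = 129.6.

129.60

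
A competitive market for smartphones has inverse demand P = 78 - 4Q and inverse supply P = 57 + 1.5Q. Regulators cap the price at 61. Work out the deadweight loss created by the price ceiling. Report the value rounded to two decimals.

Free-market equilibrium: 78 - 4Q = 57 + 1.5Q gives Q* = 3.8182, P* = 62.7273.
At the ceiling price 61, quantity supplied is (61 - 57)/1.5 = 2.6667; supply is the short side, so Q = 2.6667 trades at P = 61.
The lost-trades triangle has base Q* - 2.6667 = 1.1515 and height equal to the gap between the curves at Q = 2.6667, which is 67.3333 - 61 = 6.3333. DWL = (1/2)(1.1515)(6.3333) = 3.6465.

3.65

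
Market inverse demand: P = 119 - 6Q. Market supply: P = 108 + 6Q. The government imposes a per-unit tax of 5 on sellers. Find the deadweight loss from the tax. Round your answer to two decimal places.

Pre-tax equilibrium: 119 - 6Q = 108 + 6Q gives Q* = 0.9167, P* = 113.5.
A tax on sellers shifts supply up by 5: 119 - 6Q = 108 + 6Q + 5, so Q_t = 0.5. Buyers pay P_b = 116; sellers receive P_s = P_b - 5 = 111.
The welfare triangle lost has base Q* - Q_t = 0.4167 and height t = 5, so DWL = (1/2)(0.4167)(5) = 1.0417.

1.04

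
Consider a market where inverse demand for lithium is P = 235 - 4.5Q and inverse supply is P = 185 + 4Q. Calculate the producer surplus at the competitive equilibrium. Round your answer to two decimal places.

69.20

Equilibrium: 235 - 4.5Q = 185 + 4Q, so Q* = 5.8824 and P* = 208.5294.
The supply curve's price intercept is 185, so PS = (1/2)(Q*)(P* - 185) = (1/2)(5.8824)(23.5294) = 69.2042.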